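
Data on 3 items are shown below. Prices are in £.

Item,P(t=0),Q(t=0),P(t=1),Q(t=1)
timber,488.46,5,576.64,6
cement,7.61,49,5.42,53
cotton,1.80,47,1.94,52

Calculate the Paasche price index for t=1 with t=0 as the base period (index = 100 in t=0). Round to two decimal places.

112.26

Paasche price index uses current-period quantities as weights.
ΣP(t=1)·Q(t=1) = 576.64×6 + 5.42×53 + 1.94×52 = 3459.84 + 287.26 + 100.88 = 3847.98
ΣP(t=0)·Q(t=1) = 488.46×6 + 7.61×53 + 1.80×52 = 2930.76 + 403.33 + 93.6 = 3427.69
Index = 3847.98 / 3427.69 × 100 = 112.2616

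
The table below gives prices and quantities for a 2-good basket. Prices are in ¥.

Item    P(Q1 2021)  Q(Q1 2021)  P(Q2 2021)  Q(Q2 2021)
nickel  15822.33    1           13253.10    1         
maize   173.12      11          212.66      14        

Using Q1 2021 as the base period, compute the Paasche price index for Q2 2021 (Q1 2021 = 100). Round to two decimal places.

88.95

Paasche price index uses current-period quantities as weights.
ΣP(Q2 2021)·Q(Q2 2021) = 13253.10×1 + 212.66×14 = 13253.1 + 2977.24 = 16230.34
ΣP(Q1 2021)·Q(Q2 2021) = 15822.33×1 + 173.12×14 = 15822.33 + 2423.68 = 18246.01
Index = 16230.34 / 18246.01 × 100 = 88.9528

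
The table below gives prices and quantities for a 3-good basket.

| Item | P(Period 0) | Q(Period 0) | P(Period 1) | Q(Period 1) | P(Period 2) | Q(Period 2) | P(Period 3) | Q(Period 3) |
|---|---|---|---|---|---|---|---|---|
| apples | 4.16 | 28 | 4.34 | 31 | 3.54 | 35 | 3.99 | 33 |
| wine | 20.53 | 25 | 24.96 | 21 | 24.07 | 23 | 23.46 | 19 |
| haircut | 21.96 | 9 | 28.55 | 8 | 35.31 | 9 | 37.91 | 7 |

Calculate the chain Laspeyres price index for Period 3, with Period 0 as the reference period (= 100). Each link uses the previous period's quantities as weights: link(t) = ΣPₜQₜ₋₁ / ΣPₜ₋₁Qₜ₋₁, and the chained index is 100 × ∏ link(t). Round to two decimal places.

125.70

Link Period 0→Period 1:
ΣP(Period 1)Q(Period 0) = 4.34×28 + 24.96×25 + 28.55×9 = 121.52 + 624 + 256.95 = 1002.47
ΣP(Period 0)Q(Period 0) = 4.16×28 + 20.53×25 + 21.96×9 = 116.48 + 513.25 + 197.64 = 827.37
link = 1002.47/827.37 = 1.211634
Link Period 1→Period 2:
ΣP(Period 2)Q(Period 1) = 3.54×31 + 24.07×21 + 35.31×8 = 109.74 + 505.47 + 282.48 = 897.69
ΣP(Period 1)Q(Period 1) = 4.34×31 + 24.96×21 + 28.55×8 = 134.54 + 524.16 + 228.4 = 887.1
link = 897.69/887.1 = 1.011938
Link Period 2→Period 3:
ΣP(Period 3)Q(Period 2) = 3.99×35 + 23.46×23 + 37.91×9 = 139.65 + 539.58 + 341.19 = 1020.42
ΣP(Period 2)Q(Period 2) = 3.54×35 + 24.07×23 + 35.31×9 = 123.9 + 553.61 + 317.79 = 995.3
link = 1020.42/995.3 = 1.025239
Chained index = 100 × 1.211634 × 1.011938 × 1.025239 = 125.7044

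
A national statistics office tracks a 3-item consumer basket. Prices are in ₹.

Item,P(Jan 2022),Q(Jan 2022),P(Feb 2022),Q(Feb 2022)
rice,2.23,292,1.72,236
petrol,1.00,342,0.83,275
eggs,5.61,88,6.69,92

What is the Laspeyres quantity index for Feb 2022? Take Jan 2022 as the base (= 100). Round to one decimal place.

88.6

Laspeyres quantity index uses base-period prices as weights.
ΣP(Jan 2022)·Q(Feb 2022) = 2.23×236 + 1.00×275 + 5.61×92 = 526.28 + 275 + 516.12 = 1317.4
ΣP(Jan 2022)·Q(Jan 2022) = 2.23×292 + 1.00×342 + 5.61×88 = 651.16 + 342 + 493.68 = 1486.84
Index = 1317.4 / 1486.84 × 100 = 88.6040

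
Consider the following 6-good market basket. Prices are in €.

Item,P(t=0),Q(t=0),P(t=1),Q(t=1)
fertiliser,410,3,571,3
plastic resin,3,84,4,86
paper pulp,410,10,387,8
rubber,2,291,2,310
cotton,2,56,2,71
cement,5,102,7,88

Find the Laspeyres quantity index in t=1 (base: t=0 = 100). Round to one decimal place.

88.0

Laspeyres quantity index uses base-period prices as weights.
ΣP(t=0)·Q(t=1) = 410×3 + 3×86 + 410×8 + 2×310 + 2×71 + 5×88 = 1230 + 258 + 3280 + 620 + 142 + 440 = 5970
ΣP(t=0)·Q(t=0) = 410×3 + 3×84 + 410×10 + 2×291 + 2×56 + 5×102 = 1230 + 252 + 4100 + 582 + 112 + 510 = 6786
Index = 5970 / 6786 × 100 = 87.9752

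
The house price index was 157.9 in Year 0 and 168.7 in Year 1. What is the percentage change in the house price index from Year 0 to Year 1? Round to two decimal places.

Change = (168.7 − 157.9) / 157.9 × 100
       = 10.8 / 157.9 × 100 = 6.8398%

6.84%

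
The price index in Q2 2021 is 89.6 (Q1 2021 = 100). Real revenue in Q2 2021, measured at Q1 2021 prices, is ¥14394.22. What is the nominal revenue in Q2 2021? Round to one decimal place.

12897.2

Nominal = Real × (Index/100) = 14394.22 × (89.6/100)
        = 14394.22 × 0.896 = 12897.2211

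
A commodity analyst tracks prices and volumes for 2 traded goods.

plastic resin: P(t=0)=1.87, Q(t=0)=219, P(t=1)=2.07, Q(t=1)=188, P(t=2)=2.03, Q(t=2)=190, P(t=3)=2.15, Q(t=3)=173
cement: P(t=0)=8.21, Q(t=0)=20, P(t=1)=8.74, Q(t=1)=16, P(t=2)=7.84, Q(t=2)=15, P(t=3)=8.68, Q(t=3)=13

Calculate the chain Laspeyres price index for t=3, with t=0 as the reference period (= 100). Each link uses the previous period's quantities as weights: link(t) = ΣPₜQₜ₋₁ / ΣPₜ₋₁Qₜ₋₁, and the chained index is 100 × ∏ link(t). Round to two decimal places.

112.33

Link t=0→t=1:
ΣP(t=1)Q(t=0) = 2.07×219 + 8.74×20 = 453.33 + 174.8 = 628.13
ΣP(t=0)Q(t=0) = 1.87×219 + 8.21×20 = 409.53 + 164.2 = 573.73
link = 628.13/573.73 = 1.094818
Link t=1→t=2:
ΣP(t=2)Q(t=1) = 2.03×188 + 7.84×16 = 381.64 + 125.44 = 507.08
ΣP(t=1)Q(t=1) = 2.07×188 + 8.74×16 = 389.16 + 139.84 = 529
link = 507.08/529 = 0.958563
Link t=2→t=3:
ΣP(t=3)Q(t=2) = 2.15×190 + 8.68×15 = 408.5 + 130.2 = 538.7
ΣP(t=2)Q(t=2) = 2.03×190 + 7.84×15 = 385.7 + 117.6 = 503.3
link = 538.7/503.3 = 1.070336
Chained index = 100 × 1.094818 × 0.958563 × 1.070336 = 112.3267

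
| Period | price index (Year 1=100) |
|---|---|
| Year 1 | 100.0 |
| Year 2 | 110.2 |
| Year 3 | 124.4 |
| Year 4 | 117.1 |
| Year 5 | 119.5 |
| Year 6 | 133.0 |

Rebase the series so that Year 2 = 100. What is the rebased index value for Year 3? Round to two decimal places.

112.89

Rebased(Year 3) = 124.4 / 110.2 × 100 = 112.8857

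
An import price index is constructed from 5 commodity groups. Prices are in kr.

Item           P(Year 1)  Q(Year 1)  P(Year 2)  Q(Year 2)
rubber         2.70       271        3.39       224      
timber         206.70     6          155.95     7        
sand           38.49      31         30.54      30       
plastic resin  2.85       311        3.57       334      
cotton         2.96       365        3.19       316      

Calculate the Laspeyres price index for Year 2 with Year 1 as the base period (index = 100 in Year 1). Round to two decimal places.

98.91

Laspeyres price index uses base-period quantities as weights.
ΣP(Year 2)·Q(Year 1) = 3.39×271 + 155.95×6 + 30.54×31 + 3.57×311 + 3.19×365 = 918.69 + 935.7 + 946.74 + 1110.27 + 1164.35 = 5075.75
ΣP(Year 1)·Q(Year 1) = 2.70×271 + 206.70×6 + 38.49×31 + 2.85×311 + 2.96×365 = 731.7 + 1240.2 + 1193.19 + 886.35 + 1080.4 = 5131.84
Index = 5075.75 / 5131.84 × 100 = 98.9070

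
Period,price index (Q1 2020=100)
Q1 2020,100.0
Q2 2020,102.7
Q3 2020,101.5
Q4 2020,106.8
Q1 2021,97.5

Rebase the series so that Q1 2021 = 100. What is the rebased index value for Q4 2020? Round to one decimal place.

109.5

Rebased(Q4 2020) = 106.8 / 97.5 × 100 = 109.5385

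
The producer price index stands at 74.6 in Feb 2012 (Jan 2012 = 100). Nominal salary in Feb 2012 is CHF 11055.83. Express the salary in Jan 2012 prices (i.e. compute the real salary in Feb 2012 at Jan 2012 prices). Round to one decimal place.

14820.1

Real = Nominal ÷ (Index/100) = 11055.83 ÷ (74.6/100)
     = 11055.83 ÷ 0.746 = 14820.1475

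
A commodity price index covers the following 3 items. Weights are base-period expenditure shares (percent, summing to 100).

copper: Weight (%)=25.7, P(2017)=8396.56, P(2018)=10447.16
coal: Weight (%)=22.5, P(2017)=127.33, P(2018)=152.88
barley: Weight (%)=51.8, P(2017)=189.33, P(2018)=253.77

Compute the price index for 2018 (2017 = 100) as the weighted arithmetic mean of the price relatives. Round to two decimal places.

128.42

copper: 25.7 × (10447.16/8396.56) = 25.7 × 1.244219 = 31.9764
coal: 22.5 × (152.88/127.33) = 22.5 × 1.200660 = 27.0148
barley: 51.8 × (253.77/189.33) = 51.8 × 1.340358 = 69.4305
Index = Σ wᵢ·(p₁ᵢ/p₀ᵢ) = 31.9764 + 27.0148 + 69.4305 = 128.4218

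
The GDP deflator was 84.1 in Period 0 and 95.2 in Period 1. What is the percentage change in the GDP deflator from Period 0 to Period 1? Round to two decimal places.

13.20%

Change = (95.2 − 84.1) / 84.1 × 100
       = 11.1 / 84.1 × 100 = 13.1986%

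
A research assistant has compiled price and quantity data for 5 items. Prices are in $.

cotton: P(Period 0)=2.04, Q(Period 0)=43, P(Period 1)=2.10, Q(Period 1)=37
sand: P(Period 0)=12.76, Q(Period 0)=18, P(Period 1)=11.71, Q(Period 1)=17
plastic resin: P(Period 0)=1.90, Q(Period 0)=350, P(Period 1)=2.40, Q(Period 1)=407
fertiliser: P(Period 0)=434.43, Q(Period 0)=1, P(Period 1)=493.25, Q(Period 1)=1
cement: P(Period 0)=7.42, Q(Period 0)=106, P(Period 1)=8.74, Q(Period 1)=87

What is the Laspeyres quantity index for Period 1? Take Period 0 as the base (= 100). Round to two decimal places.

97.38

Laspeyres quantity index uses base-period prices as weights.
ΣP(Period 0)·Q(Period 1) = 2.04×37 + 12.76×17 + 1.90×407 + 434.43×1 + 7.42×87 = 75.48 + 216.92 + 773.3 + 434.43 + 645.54 = 2145.67
ΣP(Period 0)·Q(Period 0) = 2.04×43 + 12.76×18 + 1.90×350 + 434.43×1 + 7.42×106 = 87.72 + 229.68 + 665 + 434.43 + 786.52 = 2203.35
Index = 2145.67 / 2203.35 × 100 = 97.3822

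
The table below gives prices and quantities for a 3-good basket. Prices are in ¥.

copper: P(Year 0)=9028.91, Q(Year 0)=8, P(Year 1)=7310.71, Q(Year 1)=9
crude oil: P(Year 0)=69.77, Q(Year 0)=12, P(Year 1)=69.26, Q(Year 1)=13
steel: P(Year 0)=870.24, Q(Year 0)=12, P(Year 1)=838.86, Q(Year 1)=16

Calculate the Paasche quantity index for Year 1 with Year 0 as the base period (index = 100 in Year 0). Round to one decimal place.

115.5

Paasche quantity index uses current-period prices as weights.
ΣP(Year 1)·Q(Year 1) = 7310.71×9 + 69.26×13 + 838.86×16 = 65796.39 + 900.38 + 13421.76 = 80118.53
ΣP(Year 1)·Q(Year 0) = 7310.71×8 + 69.26×12 + 838.86×12 = 58485.68 + 831.12 + 10066.32 = 69383.12
Index = 80118.53 / 69383.12 × 100 = 115.4727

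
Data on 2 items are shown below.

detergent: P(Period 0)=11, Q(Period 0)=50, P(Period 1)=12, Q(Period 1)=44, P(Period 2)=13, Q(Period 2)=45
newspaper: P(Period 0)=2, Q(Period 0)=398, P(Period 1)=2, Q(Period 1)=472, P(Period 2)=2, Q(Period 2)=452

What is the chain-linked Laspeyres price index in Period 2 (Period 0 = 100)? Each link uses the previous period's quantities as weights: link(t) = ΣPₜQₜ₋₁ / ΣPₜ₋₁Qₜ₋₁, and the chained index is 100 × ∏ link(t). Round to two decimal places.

106.81

Link Period 0→Period 1:
ΣP(Period 1)Q(Period 0) = 12×50 + 2×398 = 600 + 796 = 1396
ΣP(Period 0)Q(Period 0) = 11×50 + 2×398 = 550 + 796 = 1346
link = 1396/1346 = 1.037147
Link Period 1→Period 2:
ΣP(Period 2)Q(Period 1) = 13×44 + 2×472 = 572 + 944 = 1516
ΣP(Period 1)Q(Period 1) = 12×44 + 2×472 = 528 + 944 = 1472
link = 1516/1472 = 1.029891
Chained index = 100 × 1.037147 × 1.029891 = 106.8149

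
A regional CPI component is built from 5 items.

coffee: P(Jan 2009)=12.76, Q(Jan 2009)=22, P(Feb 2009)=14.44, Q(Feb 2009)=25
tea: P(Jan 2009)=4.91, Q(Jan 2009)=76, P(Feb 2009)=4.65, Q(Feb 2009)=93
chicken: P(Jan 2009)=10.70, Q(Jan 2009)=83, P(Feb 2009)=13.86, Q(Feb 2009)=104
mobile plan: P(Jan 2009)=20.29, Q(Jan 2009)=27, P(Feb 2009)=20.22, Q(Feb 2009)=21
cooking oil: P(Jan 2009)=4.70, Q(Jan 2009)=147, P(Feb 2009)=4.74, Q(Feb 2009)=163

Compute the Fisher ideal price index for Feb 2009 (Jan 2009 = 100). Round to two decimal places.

110.80

Laspeyres component (base-period weights):
ΣP(Feb 2009)Q(Jan 2009) = 14.44×22 + 4.65×76 + 13.86×83 + 20.22×27 + 4.74×147 = 317.68 + 353.4 + 1150.38 + 545.94 + 696.78 = 3064.18
ΣP(Jan 2009)Q(Jan 2009) = 12.76×22 + 4.91×76 + 10.70×83 + 20.29×27 + 4.70×147 = 280.72 + 373.16 + 888.1 + 547.83 + 690.9 = 2780.71
L = 3064.18 / 2780.71 × 100 = 110.1942
Paasche component (current-period weights):
ΣP(Feb 2009)Q(Feb 2009) = 14.44×25 + 4.65×93 + 13.86×104 + 20.22×21 + 4.74×163 = 361 + 432.45 + 1441.44 + 424.62 + 772.62 = 3432.13
ΣP(Jan 2009)Q(Feb 2009) = 12.76×25 + 4.91×93 + 10.70×104 + 20.29×21 + 4.70×163 = 319 + 456.63 + 1112.8 + 426.09 + 766.1 = 3080.62
P = 3432.13 / 3080.62 × 100 = 111.4104
Fisher = √(L × P) = √(110.1942 × 111.4104) = 110.8006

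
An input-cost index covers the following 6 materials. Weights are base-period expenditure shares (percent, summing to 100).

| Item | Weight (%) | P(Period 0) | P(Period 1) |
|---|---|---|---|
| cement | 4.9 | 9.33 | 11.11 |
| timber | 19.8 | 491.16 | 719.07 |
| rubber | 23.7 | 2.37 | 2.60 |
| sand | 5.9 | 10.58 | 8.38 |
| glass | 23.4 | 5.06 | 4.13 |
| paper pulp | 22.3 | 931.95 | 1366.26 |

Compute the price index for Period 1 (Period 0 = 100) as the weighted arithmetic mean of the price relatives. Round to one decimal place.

117.3

cement: 4.9 × (11.11/9.33) = 4.9 × 1.190782 = 5.8348
timber: 19.8 × (719.07/491.16) = 19.8 × 1.464024 = 28.9877
rubber: 23.7 × (2.60/2.37) = 23.7 × 1.097046 = 26.0000
sand: 5.9 × (8.38/10.58) = 5.9 × 0.792060 = 4.6732
glass: 23.4 × (4.13/5.06) = 23.4 × 0.816206 = 19.0992
paper pulp: 22.3 × (1366.26/931.95) = 22.3 × 1.466023 = 32.6923
Index = Σ wᵢ·(p₁ᵢ/p₀ᵢ) = 5.8348 + 28.9877 + 26.0000 + 4.6732 + 19.0992 + 32.6923 = 117.2872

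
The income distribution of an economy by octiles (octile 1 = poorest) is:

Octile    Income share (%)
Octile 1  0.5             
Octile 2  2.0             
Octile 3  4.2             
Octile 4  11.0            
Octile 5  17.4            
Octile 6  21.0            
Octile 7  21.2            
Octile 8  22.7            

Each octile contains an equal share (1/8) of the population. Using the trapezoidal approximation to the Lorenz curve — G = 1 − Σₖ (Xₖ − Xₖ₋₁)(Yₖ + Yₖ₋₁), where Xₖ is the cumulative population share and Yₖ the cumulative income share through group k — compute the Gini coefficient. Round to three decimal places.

Cumulative income shares Yₖ: 0.0050, 0.0250, 0.0670, 0.1770, 0.3510, 0.5610, 0.7730, 1.0000
Σ (Xₖ−Xₖ₋₁)(Yₖ+Yₖ₋₁) = (1/8)(0.0050+0.0000) + (1/8)(0.0250+0.0050) + (1/8)(0.0670+0.0250) + (1/8)(0.1770+0.0670) + (1/8)(0.3510+0.1770) + (1/8)(0.5610+0.3510) + (1/8)(0.7730+0.5610) + (1/8)(1.0000+0.7730)
  = 0.0006 + 0.0038 + 0.0115 + 0.0305 + 0.0660 + 0.1140 + 0.1667 + 0.2216 = 0.6147
G = 1 − 0.6147 = 0.3853

0.385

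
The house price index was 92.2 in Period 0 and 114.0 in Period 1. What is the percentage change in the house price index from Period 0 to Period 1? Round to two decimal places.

Change = (114.0 − 92.2) / 92.2 × 100
       = 21.8 / 92.2 × 100 = 23.6443%

23.64%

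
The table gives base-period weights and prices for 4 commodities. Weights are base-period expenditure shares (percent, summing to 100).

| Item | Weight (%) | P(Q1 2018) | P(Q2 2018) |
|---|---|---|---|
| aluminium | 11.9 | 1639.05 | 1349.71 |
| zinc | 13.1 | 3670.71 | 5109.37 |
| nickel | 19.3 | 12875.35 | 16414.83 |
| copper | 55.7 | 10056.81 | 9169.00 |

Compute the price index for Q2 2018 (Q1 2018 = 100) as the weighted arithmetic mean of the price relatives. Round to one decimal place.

103.4

aluminium: 11.9 × (1349.71/1639.05) = 11.9 × 0.823471 = 9.7993
zinc: 13.1 × (5109.37/3670.71) = 13.1 × 1.391930 = 18.2343
nickel: 19.3 × (16414.83/12875.35) = 19.3 × 1.274904 = 24.6056
copper: 55.7 × (9169.00/10056.81) = 55.7 × 0.911721 = 50.7828
Index = Σ wᵢ·(p₁ᵢ/p₀ᵢ) = 9.7993 + 18.2343 + 24.6056 + 50.7828 = 103.4221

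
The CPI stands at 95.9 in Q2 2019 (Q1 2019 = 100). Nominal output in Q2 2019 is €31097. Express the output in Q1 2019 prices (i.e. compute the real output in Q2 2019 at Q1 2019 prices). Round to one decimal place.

Real = Nominal ÷ (Index/100) = 31097 ÷ (95.9/100)
     = 31097 ÷ 0.959 = 32426.4859

32426.5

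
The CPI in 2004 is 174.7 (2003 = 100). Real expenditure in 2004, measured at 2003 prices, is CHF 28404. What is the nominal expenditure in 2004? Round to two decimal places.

Nominal = Real × (Index/100) = 28404 × (174.7/100)
        = 28404 × 1.747 = 49621.7880

49621.79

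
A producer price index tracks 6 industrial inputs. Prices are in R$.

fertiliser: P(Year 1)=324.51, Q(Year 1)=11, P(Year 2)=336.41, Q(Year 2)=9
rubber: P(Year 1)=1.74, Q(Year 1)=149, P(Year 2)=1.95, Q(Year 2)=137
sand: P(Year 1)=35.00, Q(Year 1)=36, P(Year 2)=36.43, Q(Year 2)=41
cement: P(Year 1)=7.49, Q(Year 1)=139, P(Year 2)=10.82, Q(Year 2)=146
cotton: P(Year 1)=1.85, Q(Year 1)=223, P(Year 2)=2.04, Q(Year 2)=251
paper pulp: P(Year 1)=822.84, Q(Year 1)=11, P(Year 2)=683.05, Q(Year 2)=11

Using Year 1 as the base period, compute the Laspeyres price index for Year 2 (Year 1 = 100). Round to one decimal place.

94.7

Laspeyres price index uses base-period quantities as weights.
ΣP(Year 2)·Q(Year 1) = 336.41×11 + 1.95×149 + 36.43×36 + 10.82×139 + 2.04×223 + 683.05×11 = 3700.51 + 290.55 + 1311.48 + 1503.98 + 454.92 + 7513.55 = 14774.99
ΣP(Year 1)·Q(Year 1) = 324.51×11 + 1.74×149 + 35.00×36 + 7.49×139 + 1.85×223 + 822.84×11 = 3569.61 + 259.26 + 1260 + 1041.11 + 412.55 + 9051.24 = 15593.77
Index = 14774.99 / 15593.77 × 100 = 94.7493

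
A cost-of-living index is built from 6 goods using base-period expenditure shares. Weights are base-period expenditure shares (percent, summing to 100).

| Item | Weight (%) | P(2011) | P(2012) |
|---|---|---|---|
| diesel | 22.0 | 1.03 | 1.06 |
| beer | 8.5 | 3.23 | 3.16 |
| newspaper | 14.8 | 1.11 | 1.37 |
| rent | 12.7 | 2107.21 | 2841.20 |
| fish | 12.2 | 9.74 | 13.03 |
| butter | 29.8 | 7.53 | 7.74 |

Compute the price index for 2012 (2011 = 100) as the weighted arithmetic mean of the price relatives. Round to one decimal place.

diesel: 22.0 × (1.06/1.03) = 22.0 × 1.029126 = 22.6408
beer: 8.5 × (3.16/3.23) = 8.5 × 0.978328 = 8.3158
newspaper: 14.8 × (1.37/1.11) = 14.8 × 1.234234 = 18.2667
rent: 12.7 × (2841.20/2107.21) = 12.7 × 1.348323 = 17.1237
fish: 12.2 × (13.03/9.74) = 12.2 × 1.337782 = 16.3209
butter: 29.8 × (7.74/7.53) = 29.8 × 1.027888 = 30.6311
Index = Σ wᵢ·(p₁ᵢ/p₀ᵢ) = 22.6408 + 8.3158 + 18.2667 + 17.1237 + 16.3209 + 30.6311 = 113.2990

113.3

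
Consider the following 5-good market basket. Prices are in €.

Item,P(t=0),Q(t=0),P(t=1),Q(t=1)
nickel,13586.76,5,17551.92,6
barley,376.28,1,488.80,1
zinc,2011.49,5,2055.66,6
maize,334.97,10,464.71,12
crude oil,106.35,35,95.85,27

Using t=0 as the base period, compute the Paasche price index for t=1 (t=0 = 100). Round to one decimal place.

125.2

Paasche price index uses current-period quantities as weights.
ΣP(t=1)·Q(t=1) = 17551.92×6 + 488.80×1 + 2055.66×6 + 464.71×12 + 95.85×27 = 105311.52 + 488.8 + 12333.96 + 5576.52 + 2587.95 = 126298.75
ΣP(t=0)·Q(t=1) = 13586.76×6 + 376.28×1 + 2011.49×6 + 334.97×12 + 106.35×27 = 81520.56 + 376.28 + 12068.94 + 4019.64 + 2871.45 = 100856.87
Index = 126298.75 / 100856.87 × 100 = 125.2257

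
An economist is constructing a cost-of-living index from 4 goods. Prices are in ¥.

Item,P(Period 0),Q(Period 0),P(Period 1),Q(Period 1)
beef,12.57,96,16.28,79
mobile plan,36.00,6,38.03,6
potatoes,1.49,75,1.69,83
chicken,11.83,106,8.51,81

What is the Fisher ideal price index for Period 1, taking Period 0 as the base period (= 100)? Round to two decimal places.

101.72

Laspeyres component (base-period weights):
ΣP(Period 1)Q(Period 0) = 16.28×96 + 38.03×6 + 1.69×75 + 8.51×106 = 1562.88 + 228.18 + 126.75 + 902.06 = 2819.87
ΣP(Period 0)Q(Period 0) = 12.57×96 + 36.00×6 + 1.49×75 + 11.83×106 = 1206.72 + 216 + 111.75 + 1253.98 = 2788.45
L = 2819.87 / 2788.45 × 100 = 101.1268
Paasche component (current-period weights):
ΣP(Period 1)Q(Period 1) = 16.28×79 + 38.03×6 + 1.69×83 + 8.51×81 = 1286.12 + 228.18 + 140.27 + 689.31 = 2343.88
ΣP(Period 0)Q(Period 1) = 12.57×79 + 36.00×6 + 1.49×83 + 11.83×81 = 993.03 + 216 + 123.67 + 958.23 = 2290.93
P = 2343.88 / 2290.93 × 100 = 102.3113
Fisher = √(L × P) = √(101.1268 × 102.3113) = 101.7173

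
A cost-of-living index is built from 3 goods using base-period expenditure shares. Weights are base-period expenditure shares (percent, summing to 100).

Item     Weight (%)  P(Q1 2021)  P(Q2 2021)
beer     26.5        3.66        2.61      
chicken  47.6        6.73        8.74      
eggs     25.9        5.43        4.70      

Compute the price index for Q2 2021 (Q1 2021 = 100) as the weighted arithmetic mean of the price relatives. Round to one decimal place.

103.1

beer: 26.5 × (2.61/3.66) = 26.5 × 0.713115 = 18.8975
chicken: 47.6 × (8.74/6.73) = 47.6 × 1.298663 = 61.8163
eggs: 25.9 × (4.70/5.43) = 25.9 × 0.865562 = 22.4180
Index = Σ wᵢ·(p₁ᵢ/p₀ᵢ) = 18.8975 + 61.8163 + 22.4180 = 103.1319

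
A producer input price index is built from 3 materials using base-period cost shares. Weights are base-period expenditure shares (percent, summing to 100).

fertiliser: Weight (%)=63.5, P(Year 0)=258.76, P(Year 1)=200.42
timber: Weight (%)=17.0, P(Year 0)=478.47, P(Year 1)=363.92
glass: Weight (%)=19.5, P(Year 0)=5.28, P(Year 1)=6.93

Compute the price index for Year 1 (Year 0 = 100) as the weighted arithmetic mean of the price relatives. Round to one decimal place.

fertiliser: 63.5 × (200.42/258.76) = 63.5 × 0.774540 = 49.1833
timber: 17.0 × (363.92/478.47) = 17.0 × 0.760591 = 12.9300
glass: 19.5 × (6.93/5.28) = 19.5 × 1.312500 = 25.5937
Index = Σ wᵢ·(p₁ᵢ/p₀ᵢ) = 49.1833 + 12.9300 + 25.5937 = 87.7071

87.7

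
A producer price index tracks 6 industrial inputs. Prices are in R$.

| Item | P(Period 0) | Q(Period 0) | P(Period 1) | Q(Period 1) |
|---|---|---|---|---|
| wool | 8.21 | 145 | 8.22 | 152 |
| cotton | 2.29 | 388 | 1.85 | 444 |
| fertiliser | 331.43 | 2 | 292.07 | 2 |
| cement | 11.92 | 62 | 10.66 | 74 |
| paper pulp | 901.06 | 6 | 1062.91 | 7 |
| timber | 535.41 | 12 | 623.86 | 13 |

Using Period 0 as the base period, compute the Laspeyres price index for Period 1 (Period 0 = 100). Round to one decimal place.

111.1

Laspeyres price index uses base-period quantities as weights.
ΣP(Period 1)·Q(Period 0) = 8.22×145 + 1.85×388 + 292.07×2 + 10.66×62 + 1062.91×6 + 623.86×12 = 1191.9 + 717.8 + 584.14 + 660.92 + 6377.46 + 7486.32 = 17018.54
ΣP(Period 0)·Q(Period 0) = 8.21×145 + 2.29×388 + 331.43×2 + 11.92×62 + 901.06×6 + 535.41×12 = 1190.45 + 888.52 + 662.86 + 739.04 + 5406.36 + 6424.92 = 15312.15
Index = 17018.54 / 15312.15 × 100 = 111.1440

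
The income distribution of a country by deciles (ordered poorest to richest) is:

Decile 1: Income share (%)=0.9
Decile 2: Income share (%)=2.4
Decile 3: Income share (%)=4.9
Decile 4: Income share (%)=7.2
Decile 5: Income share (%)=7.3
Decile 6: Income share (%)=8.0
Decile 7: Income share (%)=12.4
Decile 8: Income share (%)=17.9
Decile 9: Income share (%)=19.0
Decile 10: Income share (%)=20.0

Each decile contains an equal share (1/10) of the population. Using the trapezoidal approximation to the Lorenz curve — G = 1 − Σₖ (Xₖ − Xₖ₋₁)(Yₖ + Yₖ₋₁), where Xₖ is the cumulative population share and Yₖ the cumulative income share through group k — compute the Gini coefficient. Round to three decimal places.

Cumulative income shares Yₖ: 0.0090, 0.0330, 0.0820, 0.1540, 0.2270, 0.3070, 0.4310, 0.6100, 0.8000, 1.0000
Σ (Xₖ−Xₖ₋₁)(Yₖ+Yₖ₋₁) = (1/10)(0.0090+0.0000) + (1/10)(0.0330+0.0090) + (1/10)(0.0820+0.0330) + (1/10)(0.1540+0.0820) + (1/10)(0.2270+0.1540) + (1/10)(0.3070+0.2270) + (1/10)(0.4310+0.3070) + (1/10)(0.6100+0.4310) + (1/10)(0.8000+0.6100) + (1/10)(1.0000+0.8000)
  = 0.0009 + 0.0042 + 0.0115 + 0.0236 + 0.0381 + 0.0534 + 0.0738 + 0.1041 + 0.1410 + 0.1800 = 0.6306
G = 1 − 0.6306 = 0.3694

0.369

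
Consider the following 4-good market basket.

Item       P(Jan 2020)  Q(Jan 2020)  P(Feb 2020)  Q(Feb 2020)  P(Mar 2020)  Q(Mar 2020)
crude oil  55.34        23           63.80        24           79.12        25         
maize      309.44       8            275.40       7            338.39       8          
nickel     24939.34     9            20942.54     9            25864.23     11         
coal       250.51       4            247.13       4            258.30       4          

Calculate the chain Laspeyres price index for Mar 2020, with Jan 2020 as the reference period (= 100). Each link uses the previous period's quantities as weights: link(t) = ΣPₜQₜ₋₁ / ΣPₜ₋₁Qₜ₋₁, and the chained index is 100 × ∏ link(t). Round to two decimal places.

103.99

Link Jan 2020→Feb 2020:
ΣP(Feb 2020)Q(Jan 2020) = 63.80×23 + 275.40×8 + 20942.54×9 + 247.13×4 = 1467.4 + 2203.2 + 188482.86 + 988.52 = 193141.98
ΣP(Jan 2020)Q(Jan 2020) = 55.34×23 + 309.44×8 + 24939.34×9 + 250.51×4 = 1272.82 + 2475.52 + 224454.06 + 1002.04 = 229204.44
link = 193141.98/229204.44 = 0.842662
Link Feb 2020→Mar 2020:
ΣP(Mar 2020)Q(Feb 2020) = 79.12×24 + 338.39×7 + 25864.23×9 + 258.30×4 = 1898.88 + 2368.73 + 232778.07 + 1033.2 = 238078.88
ΣP(Feb 2020)Q(Feb 2020) = 63.80×24 + 275.40×7 + 20942.54×9 + 247.13×4 = 1531.2 + 1927.8 + 188482.86 + 988.52 = 192930.38
link = 238078.88/192930.38 = 1.234014
Chained index = 100 × 0.842662 × 1.234014 = 103.9858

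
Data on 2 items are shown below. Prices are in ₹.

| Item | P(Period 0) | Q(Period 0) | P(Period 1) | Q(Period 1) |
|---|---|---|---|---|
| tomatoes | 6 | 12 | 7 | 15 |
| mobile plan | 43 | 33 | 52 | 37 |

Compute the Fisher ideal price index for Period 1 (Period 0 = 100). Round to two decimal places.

120.71

Laspeyres component (base-period weights):
ΣP(Period 1)Q(Period 0) = 7×12 + 52×33 = 84 + 1716 = 1800
ΣP(Period 0)Q(Period 0) = 6×12 + 43×33 = 72 + 1419 = 1491
L = 1800 / 1491 × 100 = 120.7243
Paasche component (current-period weights):
ΣP(Period 1)Q(Period 1) = 7×15 + 52×37 = 105 + 1924 = 2029
ΣP(Period 0)Q(Period 1) = 6×15 + 43×37 = 90 + 1591 = 1681
P = 2029 / 1681 × 100 = 120.7020
Fisher = √(L × P) = √(120.7243 × 120.7020) = 120.7132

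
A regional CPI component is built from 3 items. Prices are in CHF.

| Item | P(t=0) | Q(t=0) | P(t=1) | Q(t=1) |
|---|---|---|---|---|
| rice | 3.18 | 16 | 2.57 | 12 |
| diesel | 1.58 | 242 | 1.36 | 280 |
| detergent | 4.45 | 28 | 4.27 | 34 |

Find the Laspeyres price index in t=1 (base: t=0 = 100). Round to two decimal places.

87.80

Laspeyres price index uses base-period quantities as weights.
ΣP(t=1)·Q(t=0) = 2.57×16 + 1.36×242 + 4.27×28 = 41.12 + 329.12 + 119.56 = 489.8
ΣP(t=0)·Q(t=0) = 3.18×16 + 1.58×242 + 4.45×28 = 50.88 + 382.36 + 124.6 = 557.84
Index = 489.8 / 557.84 × 100 = 87.8030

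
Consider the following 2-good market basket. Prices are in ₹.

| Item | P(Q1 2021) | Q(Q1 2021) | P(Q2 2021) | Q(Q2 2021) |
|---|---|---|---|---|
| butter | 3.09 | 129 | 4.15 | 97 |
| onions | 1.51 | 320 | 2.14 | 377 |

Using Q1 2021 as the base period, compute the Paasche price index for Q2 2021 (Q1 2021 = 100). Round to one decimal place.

139.2

Paasche price index uses current-period quantities as weights.
ΣP(Q2 2021)·Q(Q2 2021) = 4.15×97 + 2.14×377 = 402.55 + 806.78 = 1209.33
ΣP(Q1 2021)·Q(Q2 2021) = 3.09×97 + 1.51×377 = 299.73 + 569.27 = 869
Index = 1209.33 / 869 × 100 = 139.1634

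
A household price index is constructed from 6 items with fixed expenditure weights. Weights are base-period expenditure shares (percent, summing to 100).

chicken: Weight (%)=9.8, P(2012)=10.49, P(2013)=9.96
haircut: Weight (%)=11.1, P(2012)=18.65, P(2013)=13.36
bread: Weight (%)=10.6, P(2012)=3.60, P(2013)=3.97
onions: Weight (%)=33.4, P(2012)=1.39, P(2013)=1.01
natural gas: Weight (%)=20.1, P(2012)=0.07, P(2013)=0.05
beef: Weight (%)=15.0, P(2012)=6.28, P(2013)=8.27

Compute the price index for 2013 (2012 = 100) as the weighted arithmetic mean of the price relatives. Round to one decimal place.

chicken: 9.8 × (9.96/10.49) = 9.8 × 0.949476 = 9.3049
haircut: 11.1 × (13.36/18.65) = 11.1 × 0.716354 = 7.9515
bread: 10.6 × (3.97/3.60) = 10.6 × 1.102778 = 11.6894
onions: 33.4 × (1.01/1.39) = 33.4 × 0.726619 = 24.2691
natural gas: 20.1 × (0.05/0.07) = 20.1 × 0.714286 = 14.3571
beef: 15.0 × (8.27/6.28) = 15.0 × 1.316879 = 19.7532
Index = Σ wᵢ·(p₁ᵢ/p₀ᵢ) = 9.3049 + 7.9515 + 11.6894 + 24.2691 + 14.3571 + 19.7532 = 87.3252

87.3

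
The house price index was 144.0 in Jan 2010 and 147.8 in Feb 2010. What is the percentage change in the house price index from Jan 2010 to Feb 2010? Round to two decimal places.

2.64%

Change = (147.8 − 144.0) / 144.0 × 100
       = 3.8 / 144.0 × 100 = 2.6389%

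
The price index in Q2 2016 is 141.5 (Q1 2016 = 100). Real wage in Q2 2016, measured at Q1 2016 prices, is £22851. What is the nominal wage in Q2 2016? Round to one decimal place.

32334.2

Nominal = Real × (Index/100) = 22851 × (141.5/100)
        = 22851 × 1.415 = 32334.1650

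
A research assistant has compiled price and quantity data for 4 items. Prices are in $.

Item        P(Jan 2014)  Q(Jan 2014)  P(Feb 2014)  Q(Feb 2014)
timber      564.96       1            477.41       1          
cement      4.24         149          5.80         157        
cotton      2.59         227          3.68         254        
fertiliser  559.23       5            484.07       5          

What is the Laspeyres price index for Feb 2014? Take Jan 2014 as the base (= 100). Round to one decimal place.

Laspeyres price index uses base-period quantities as weights.
ΣP(Feb 2014)·Q(Jan 2014) = 477.41×1 + 5.80×149 + 3.68×227 + 484.07×5 = 477.41 + 864.2 + 835.36 + 2420.35 = 4597.32
ΣP(Jan 2014)·Q(Jan 2014) = 564.96×1 + 4.24×149 + 2.59×227 + 559.23×5 = 564.96 + 631.76 + 587.93 + 2796.15 = 4580.8
Index = 4597.32 / 4580.8 × 100 = 100.3606

100.4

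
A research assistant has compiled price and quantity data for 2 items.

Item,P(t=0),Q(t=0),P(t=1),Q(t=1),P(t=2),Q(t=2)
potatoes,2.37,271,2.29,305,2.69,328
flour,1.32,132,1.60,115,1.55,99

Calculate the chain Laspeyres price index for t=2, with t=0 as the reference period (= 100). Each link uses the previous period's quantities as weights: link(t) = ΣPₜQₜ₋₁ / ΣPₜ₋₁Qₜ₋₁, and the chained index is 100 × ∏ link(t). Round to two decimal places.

115.29

Link t=0→t=1:
ΣP(t=1)Q(t=0) = 2.29×271 + 1.60×132 = 620.59 + 211.2 = 831.79
ΣP(t=0)Q(t=0) = 2.37×271 + 1.32×132 = 642.27 + 174.24 = 816.51
link = 831.79/816.51 = 1.018714
Link t=1→t=2:
ΣP(t=2)Q(t=1) = 2.69×305 + 1.55×115 = 820.45 + 178.25 = 998.7
ΣP(t=1)Q(t=1) = 2.29×305 + 1.60×115 = 698.45 + 184 = 882.45
link = 998.7/882.45 = 1.131736
Chained index = 100 × 1.018714 × 1.131736 = 115.2915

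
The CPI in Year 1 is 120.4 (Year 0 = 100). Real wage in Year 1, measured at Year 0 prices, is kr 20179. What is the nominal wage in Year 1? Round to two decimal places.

24295.52

Nominal = Real × (Index/100) = 20179 × (120.4/100)
        = 20179 × 1.204 = 24295.5160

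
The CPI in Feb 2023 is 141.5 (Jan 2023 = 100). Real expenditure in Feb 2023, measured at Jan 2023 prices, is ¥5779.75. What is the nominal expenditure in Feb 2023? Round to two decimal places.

Nominal = Real × (Index/100) = 5779.75 × (141.5/100)
        = 5779.75 × 1.415 = 8178.3463

8178.35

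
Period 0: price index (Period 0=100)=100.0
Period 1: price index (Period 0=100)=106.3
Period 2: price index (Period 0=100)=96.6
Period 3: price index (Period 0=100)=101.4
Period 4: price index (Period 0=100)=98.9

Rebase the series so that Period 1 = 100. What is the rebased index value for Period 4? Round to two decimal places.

93.04

Rebased(Period 4) = 98.9 / 106.3 × 100 = 93.0386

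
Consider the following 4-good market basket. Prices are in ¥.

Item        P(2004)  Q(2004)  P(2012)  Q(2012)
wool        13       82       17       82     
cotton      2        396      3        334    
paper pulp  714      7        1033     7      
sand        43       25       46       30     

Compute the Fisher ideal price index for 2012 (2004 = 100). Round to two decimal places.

Laspeyres component (base-period weights):
ΣP(2012)Q(2004) = 17×82 + 3×396 + 1033×7 + 46×25 = 1394 + 1188 + 7231 + 1150 = 10963
ΣP(2004)Q(2004) = 13×82 + 2×396 + 714×7 + 43×25 = 1066 + 792 + 4998 + 1075 = 7931
L = 10963 / 7931 × 100 = 138.2297
Paasche component (current-period weights):
ΣP(2012)Q(2012) = 17×82 + 3×334 + 1033×7 + 46×30 = 1394 + 1002 + 7231 + 1380 = 11007
ΣP(2004)Q(2012) = 13×82 + 2×334 + 714×7 + 43×30 = 1066 + 668 + 4998 + 1290 = 8022
P = 11007 / 8022 × 100 = 137.2102
Fisher = √(L × P) = √(138.2297 × 137.2102) = 137.7190

137.72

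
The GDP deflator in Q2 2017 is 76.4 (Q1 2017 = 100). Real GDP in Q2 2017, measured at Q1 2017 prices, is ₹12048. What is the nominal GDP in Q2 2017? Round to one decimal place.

Nominal = Real × (Index/100) = 12048 × (76.4/100)
        = 12048 × 0.764 = 9204.6720

9204.7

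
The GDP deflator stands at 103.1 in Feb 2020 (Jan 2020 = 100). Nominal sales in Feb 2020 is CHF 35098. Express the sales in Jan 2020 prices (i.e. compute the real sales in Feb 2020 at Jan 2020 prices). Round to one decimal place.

34042.7

Real = Nominal ÷ (Index/100) = 35098 ÷ (103.1/100)
     = 35098 ÷ 1.031 = 34042.6770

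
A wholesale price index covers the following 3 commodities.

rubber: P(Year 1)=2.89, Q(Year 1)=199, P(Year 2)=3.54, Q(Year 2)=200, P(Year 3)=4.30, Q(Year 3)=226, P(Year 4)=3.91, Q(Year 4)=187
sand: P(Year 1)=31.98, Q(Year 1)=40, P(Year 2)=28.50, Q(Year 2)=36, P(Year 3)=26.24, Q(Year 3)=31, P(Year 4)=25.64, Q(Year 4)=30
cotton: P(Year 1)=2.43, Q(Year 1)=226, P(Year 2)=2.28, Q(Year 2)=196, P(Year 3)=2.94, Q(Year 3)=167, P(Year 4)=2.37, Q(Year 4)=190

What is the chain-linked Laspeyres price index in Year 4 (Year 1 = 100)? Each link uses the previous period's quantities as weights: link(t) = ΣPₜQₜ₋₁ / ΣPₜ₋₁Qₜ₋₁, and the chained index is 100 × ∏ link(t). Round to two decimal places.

Link Year 1→Year 2:
ΣP(Year 2)Q(Year 1) = 3.54×199 + 28.50×40 + 2.28×226 = 704.46 + 1140 + 515.28 = 2359.74
ΣP(Year 1)Q(Year 1) = 2.89×199 + 31.98×40 + 2.43×226 = 575.11 + 1279.2 + 549.18 = 2403.49
link = 2359.74/2403.49 = 0.981797
Link Year 2→Year 3:
ΣP(Year 3)Q(Year 2) = 4.30×200 + 26.24×36 + 2.94×196 = 860 + 944.64 + 576.24 = 2380.88
ΣP(Year 2)Q(Year 2) = 3.54×200 + 28.50×36 + 2.28×196 = 708 + 1026 + 446.88 = 2180.88
link = 2380.88/2180.88 = 1.091706
Link Year 3→Year 4:
ΣP(Year 4)Q(Year 3) = 3.91×226 + 25.64×31 + 2.37×167 = 883.66 + 794.84 + 395.79 = 2074.29
ΣP(Year 3)Q(Year 3) = 4.30×226 + 26.24×31 + 2.94×167 = 971.8 + 813.44 + 490.98 = 2276.22
link = 2074.29/2276.22 = 0.911287
Chained index = 100 × 0.981797 × 1.091706 × 0.911287 = 97.6749

97.67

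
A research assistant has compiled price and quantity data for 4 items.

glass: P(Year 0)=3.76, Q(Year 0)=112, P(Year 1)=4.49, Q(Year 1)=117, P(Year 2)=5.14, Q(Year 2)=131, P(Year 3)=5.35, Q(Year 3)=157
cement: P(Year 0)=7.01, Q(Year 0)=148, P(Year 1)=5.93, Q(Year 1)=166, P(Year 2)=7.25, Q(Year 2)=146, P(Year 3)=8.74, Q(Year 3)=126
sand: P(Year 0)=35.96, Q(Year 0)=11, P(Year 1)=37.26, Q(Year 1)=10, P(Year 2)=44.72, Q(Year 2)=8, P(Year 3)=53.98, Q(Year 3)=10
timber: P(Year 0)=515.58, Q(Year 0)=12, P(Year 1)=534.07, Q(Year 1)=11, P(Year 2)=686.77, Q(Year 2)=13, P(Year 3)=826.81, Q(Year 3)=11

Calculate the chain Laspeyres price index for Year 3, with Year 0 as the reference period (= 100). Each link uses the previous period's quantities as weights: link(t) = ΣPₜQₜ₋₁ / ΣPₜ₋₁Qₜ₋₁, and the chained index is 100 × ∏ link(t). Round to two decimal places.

153.94

Link Year 0→Year 1:
ΣP(Year 1)Q(Year 0) = 4.49×112 + 5.93×148 + 37.26×11 + 534.07×12 = 502.88 + 877.64 + 409.86 + 6408.84 = 8199.22
ΣP(Year 0)Q(Year 0) = 3.76×112 + 7.01×148 + 35.96×11 + 515.58×12 = 421.12 + 1037.48 + 395.56 + 6186.96 = 8041.12
link = 8199.22/8041.12 = 1.019661
Link Year 1→Year 2:
ΣP(Year 2)Q(Year 1) = 5.14×117 + 7.25×166 + 44.72×10 + 686.77×11 = 601.38 + 1203.5 + 447.2 + 7554.47 = 9806.55
ΣP(Year 1)Q(Year 1) = 4.49×117 + 5.93×166 + 37.26×10 + 534.07×11 = 525.33 + 984.38 + 372.6 + 5874.77 = 7757.08
link = 9806.55/7757.08 = 1.264206
Link Year 2→Year 3:
ΣP(Year 3)Q(Year 2) = 5.35×131 + 8.74×146 + 53.98×8 + 826.81×13 = 700.85 + 1276.04 + 431.84 + 10748.53 = 13157.26
ΣP(Year 2)Q(Year 2) = 5.14×131 + 7.25×146 + 44.72×8 + 686.77×13 = 673.34 + 1058.5 + 357.76 + 8928.01 = 11017.61
link = 13157.26/11017.61 = 1.194203
Chained index = 100 × 1.019661 × 1.264206 × 1.194203 = 153.9402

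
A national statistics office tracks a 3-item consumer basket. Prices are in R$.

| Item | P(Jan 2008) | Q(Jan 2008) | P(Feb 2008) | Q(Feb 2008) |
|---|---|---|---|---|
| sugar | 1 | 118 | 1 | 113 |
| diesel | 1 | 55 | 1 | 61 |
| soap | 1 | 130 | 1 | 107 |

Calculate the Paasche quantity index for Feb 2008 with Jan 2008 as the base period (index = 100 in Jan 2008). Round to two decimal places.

92.74

Paasche quantity index uses current-period prices as weights.
ΣP(Feb 2008)·Q(Feb 2008) = 1×113 + 1×61 + 1×107 = 113 + 61 + 107 = 281
ΣP(Feb 2008)·Q(Jan 2008) = 1×118 + 1×55 + 1×130 = 118 + 55 + 130 = 303
Index = 281 / 303 × 100 = 92.7393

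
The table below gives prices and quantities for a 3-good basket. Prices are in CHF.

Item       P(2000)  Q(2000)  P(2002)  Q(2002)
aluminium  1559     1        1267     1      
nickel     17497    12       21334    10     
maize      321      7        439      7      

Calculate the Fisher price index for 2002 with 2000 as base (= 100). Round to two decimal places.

Laspeyres component (base-period weights):
ΣP(2002)Q(2000) = 1267×1 + 21334×12 + 439×7 = 1267 + 256008 + 3073 = 260348
ΣP(2000)Q(2000) = 1559×1 + 17497×12 + 321×7 = 1559 + 209964 + 2247 = 213770
L = 260348 / 213770 × 100 = 121.7888
Paasche component (current-period weights):
ΣP(2002)Q(2002) = 1267×1 + 21334×10 + 439×7 = 1267 + 213340 + 3073 = 217680
ΣP(2000)Q(2002) = 1559×1 + 17497×10 + 321×7 = 1559 + 174970 + 2247 = 178776
P = 217680 / 178776 × 100 = 121.7613
Fisher = √(L × P) = √(121.7888 × 121.7613) = 121.7751

121.78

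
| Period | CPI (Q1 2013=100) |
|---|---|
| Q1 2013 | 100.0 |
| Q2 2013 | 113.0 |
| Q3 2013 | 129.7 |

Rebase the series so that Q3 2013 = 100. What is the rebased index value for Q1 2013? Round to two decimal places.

Rebased(Q1 2013) = 100.0 / 129.7 × 100 = 77.1010

77.10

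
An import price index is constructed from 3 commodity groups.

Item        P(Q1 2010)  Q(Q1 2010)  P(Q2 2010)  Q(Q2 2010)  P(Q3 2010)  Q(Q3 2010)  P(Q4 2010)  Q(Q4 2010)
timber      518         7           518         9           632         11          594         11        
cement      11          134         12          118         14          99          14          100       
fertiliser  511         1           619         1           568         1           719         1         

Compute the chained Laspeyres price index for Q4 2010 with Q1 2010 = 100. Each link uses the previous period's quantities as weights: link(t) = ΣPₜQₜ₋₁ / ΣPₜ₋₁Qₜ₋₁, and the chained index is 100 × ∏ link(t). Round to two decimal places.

119.48

Link Q1 2010→Q2 2010:
ΣP(Q2 2010)Q(Q1 2010) = 518×7 + 12×134 + 619×1 = 3626 + 1608 + 619 = 5853
ΣP(Q1 2010)Q(Q1 2010) = 518×7 + 11×134 + 511×1 = 3626 + 1474 + 511 = 5611
link = 5853/5611 = 1.043130
Link Q2 2010→Q3 2010:
ΣP(Q3 2010)Q(Q2 2010) = 632×9 + 14×118 + 568×1 = 5688 + 1652 + 568 = 7908
ΣP(Q2 2010)Q(Q2 2010) = 518×9 + 12×118 + 619×1 = 4662 + 1416 + 619 = 6697
link = 7908/6697 = 1.180827
Link Q3 2010→Q4 2010:
ΣP(Q4 2010)Q(Q3 2010) = 594×11 + 14×99 + 719×1 = 6534 + 1386 + 719 = 8639
ΣP(Q3 2010)Q(Q3 2010) = 632×11 + 14×99 + 568×1 = 6952 + 1386 + 568 = 8906
link = 8639/8906 = 0.970020
Chained index = 100 × 1.043130 × 1.180827 × 0.970020 = 119.4828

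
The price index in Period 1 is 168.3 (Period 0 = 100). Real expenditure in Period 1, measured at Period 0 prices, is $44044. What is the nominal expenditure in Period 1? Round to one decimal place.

74126.1

Nominal = Real × (Index/100) = 44044 × (168.3/100)
        = 44044 × 1.683 = 74126.0520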